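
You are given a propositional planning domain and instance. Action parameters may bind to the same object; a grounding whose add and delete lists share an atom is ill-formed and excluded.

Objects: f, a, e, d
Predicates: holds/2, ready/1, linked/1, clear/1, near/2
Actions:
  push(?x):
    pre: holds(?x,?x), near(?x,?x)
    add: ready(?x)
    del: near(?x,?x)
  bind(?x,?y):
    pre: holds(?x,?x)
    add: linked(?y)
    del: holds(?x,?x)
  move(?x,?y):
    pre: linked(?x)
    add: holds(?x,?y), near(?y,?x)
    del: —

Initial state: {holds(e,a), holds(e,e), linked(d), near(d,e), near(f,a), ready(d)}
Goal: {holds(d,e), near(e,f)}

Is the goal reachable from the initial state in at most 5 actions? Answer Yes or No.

1. bind(e,f)  →  {holds(e,a), linked(d), linked(f), near(d,e), near(f,a), ready(d)}
2. move(f,e)  →  {holds(e,a), holds(f,e), linked(d), linked(f), near(d,e), near(e,f), near(f,a), ready(d)}
3. move(d,e)  →  {holds(d,e), holds(e,a), holds(f,e), linked(d), linked(f), near(d,e), near(e,d), near(e,f), near(f,a), ready(d)}
optimal plan length = 3; 3 ≤ 5

Yes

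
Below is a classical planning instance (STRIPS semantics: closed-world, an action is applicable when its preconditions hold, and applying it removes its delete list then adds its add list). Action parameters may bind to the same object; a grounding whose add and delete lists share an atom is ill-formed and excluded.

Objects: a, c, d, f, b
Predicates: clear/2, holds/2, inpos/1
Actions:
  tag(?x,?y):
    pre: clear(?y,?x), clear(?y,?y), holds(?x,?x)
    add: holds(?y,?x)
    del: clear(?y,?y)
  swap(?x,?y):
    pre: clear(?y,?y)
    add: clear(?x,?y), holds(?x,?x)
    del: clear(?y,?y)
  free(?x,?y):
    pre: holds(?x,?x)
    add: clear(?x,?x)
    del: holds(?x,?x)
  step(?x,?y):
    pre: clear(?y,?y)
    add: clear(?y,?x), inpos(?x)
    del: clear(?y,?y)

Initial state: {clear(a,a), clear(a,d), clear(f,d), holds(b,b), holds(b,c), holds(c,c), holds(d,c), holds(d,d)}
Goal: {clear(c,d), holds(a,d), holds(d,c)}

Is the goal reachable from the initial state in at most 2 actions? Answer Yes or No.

No

1. tag(d,a)  →  {clear(a,d), clear(f,d), holds(a,d), holds(b,b), holds(b,c), holds(c,c), holds(d,c), holds(d,d)}
2. free(c,a)  →  {clear(a,d), clear(c,c), clear(f,d), holds(a,d), holds(b,b), holds(b,c), holds(d,c), holds(d,d)}
3. step(d,c)  →  {clear(a,d), clear(c,d), clear(f,d), holds(a,d), holds(b,b), holds(b,c), holds(d,c), holds(d,d), inpos(d)}
optimal plan length = 3; 3 > 2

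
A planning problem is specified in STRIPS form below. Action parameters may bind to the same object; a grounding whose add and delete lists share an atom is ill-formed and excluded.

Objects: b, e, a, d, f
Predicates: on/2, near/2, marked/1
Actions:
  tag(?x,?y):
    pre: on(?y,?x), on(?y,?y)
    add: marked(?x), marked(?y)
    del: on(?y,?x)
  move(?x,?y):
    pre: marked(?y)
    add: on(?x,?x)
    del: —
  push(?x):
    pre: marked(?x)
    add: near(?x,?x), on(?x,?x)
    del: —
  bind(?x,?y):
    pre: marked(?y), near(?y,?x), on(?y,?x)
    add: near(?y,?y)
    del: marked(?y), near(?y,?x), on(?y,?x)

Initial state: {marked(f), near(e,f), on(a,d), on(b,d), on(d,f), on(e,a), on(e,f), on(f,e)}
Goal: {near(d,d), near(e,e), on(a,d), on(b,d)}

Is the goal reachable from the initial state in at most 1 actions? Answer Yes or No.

No

1. move(e,f)  →  {marked(f), near(e,f), on(a,d), on(b,d), on(d,f), on(e,a), on(e,e), on(e,f), on(f,e)}
2. tag(e,e)  →  {marked(e), marked(f), near(e,f), on(a,d), on(b,d), on(d,f), on(e,a), on(e,f), on(f,e)}
3. move(d,e)  →  {marked(e), marked(f), near(e,f), on(a,d), on(b,d), on(d,d), on(d,f), on(e,a), on(e,f), on(f,e)}
4. tag(d,d)  →  {marked(d), marked(e), marked(f), near(e,f), on(a,d), on(b,d), on(d,f), on(e,a), on(e,f), on(f,e)}
5. push(e)  →  {marked(d), marked(e), marked(f), near(e,e), near(e,f), on(a,d), on(b,d), on(d,f), on(e,a), on(e,e), on(e,f), on(f,e)}
6. push(d)  →  {marked(d), marked(e), marked(f), near(d,d), near(e,e), near(e,f), on(a,d), on(b,d), on(d,d), on(d,f), on(e,a), on(e,e), on(e,f), on(f,e)}
optimal plan length = 6; 6 > 1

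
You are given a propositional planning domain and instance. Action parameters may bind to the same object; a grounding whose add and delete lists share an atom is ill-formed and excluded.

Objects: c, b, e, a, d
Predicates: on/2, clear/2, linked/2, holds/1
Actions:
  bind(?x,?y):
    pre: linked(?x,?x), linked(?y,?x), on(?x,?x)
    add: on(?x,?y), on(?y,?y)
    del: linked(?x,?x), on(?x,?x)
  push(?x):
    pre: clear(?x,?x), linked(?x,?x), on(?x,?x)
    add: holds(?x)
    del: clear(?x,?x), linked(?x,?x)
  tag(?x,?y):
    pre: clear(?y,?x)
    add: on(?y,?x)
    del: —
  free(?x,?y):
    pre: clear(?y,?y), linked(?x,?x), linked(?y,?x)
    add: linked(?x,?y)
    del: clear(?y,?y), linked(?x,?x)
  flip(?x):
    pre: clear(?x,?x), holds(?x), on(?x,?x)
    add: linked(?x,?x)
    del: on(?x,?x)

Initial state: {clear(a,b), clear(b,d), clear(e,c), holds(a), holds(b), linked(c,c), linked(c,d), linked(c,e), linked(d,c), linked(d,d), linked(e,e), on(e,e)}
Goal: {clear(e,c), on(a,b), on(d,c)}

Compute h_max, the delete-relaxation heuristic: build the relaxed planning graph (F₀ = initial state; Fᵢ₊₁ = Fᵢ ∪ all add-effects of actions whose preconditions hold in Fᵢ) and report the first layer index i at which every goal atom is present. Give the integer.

F0 = init (12 atoms)
F1 = F0 ∪ {on(a,b), on(b,d), on(c,c), on(e,c)}  (16 atoms)
F2 = F1 ∪ {on(c,d), on(d,d)}  (18 atoms)
F3 = F2 ∪ {on(d,c)}  (19 atoms)
goal ⊆ F3  ⇒  h_max = 3

3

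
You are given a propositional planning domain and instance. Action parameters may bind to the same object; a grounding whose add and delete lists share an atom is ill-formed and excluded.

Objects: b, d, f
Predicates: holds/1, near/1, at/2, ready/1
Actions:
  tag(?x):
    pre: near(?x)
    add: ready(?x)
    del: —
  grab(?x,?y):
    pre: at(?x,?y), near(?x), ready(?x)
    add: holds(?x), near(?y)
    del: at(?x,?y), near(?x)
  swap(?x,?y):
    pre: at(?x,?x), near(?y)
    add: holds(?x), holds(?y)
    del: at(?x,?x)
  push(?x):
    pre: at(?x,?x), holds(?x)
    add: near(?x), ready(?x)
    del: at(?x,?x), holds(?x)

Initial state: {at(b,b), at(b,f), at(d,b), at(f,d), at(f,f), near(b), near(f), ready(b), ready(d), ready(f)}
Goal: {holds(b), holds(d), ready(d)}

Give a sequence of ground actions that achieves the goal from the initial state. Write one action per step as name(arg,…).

1. grab(f,d)  →  {at(b,b), at(b,f), at(d,b), at(f,f), holds(f), near(b), near(d), ready(b), ready(d), ready(f)}
2. swap(b,d)  →  {at(b,f), at(d,b), at(f,f), holds(b), holds(d), holds(f), near(b), near(d), ready(b), ready(d), ready(f)}

grab(f,d); swap(b,d)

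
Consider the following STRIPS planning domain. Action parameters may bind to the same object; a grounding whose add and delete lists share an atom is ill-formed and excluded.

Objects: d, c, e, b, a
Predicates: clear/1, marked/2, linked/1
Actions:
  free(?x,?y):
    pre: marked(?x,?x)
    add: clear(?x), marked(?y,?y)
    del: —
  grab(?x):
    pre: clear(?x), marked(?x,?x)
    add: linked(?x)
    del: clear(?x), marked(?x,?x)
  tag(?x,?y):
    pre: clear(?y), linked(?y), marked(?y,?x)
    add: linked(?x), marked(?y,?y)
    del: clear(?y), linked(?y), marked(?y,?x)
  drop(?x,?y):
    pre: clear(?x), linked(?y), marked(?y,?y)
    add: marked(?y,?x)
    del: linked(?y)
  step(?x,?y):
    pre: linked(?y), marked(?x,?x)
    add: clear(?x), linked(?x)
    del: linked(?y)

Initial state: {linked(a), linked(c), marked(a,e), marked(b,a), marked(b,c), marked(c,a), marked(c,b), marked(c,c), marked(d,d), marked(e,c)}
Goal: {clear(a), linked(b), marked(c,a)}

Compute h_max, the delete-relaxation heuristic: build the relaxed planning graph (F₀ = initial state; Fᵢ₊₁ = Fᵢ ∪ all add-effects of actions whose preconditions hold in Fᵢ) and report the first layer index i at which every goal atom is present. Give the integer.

F0 = init (10 atoms)
F1 = F0 ∪ {clear(c), clear(d), linked(d), marked(a,a), marked(b,b), marked(e,e)}  (16 atoms)
F2 = F1 ∪ {clear(a), clear(b), clear(e), linked(b), linked(e), marked(a,c), marked(a,d), marked(c,d), marked(d,c)}  (25 atoms)
goal ⊆ F2  ⇒  h_max = 2

2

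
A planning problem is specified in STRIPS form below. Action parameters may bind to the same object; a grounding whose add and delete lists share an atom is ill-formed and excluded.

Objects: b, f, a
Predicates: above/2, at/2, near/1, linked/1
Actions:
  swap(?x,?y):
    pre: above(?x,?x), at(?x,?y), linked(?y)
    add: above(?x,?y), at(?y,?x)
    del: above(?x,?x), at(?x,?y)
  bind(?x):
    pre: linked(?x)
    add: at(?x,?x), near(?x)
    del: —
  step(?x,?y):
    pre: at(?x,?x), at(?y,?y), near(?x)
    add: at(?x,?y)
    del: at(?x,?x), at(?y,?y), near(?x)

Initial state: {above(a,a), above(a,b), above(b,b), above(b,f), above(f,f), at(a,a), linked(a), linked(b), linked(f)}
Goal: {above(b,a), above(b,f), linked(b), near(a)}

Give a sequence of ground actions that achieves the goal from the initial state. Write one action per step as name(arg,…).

bind(b); bind(a); step(b,a); swap(b,a)

1. bind(b)  →  {above(a,a), above(a,b), above(b,b), above(b,f), above(f,f), at(a,a), at(b,b), linked(a), linked(b), linked(f), near(b)}
2. bind(a)  →  {above(a,a), above(a,b), above(b,b), above(b,f), above(f,f), at(a,a), at(b,b), linked(a), linked(b), linked(f), near(a), near(b)}
3. step(b,a)  →  {above(a,a), above(a,b), above(b,b), above(b,f), above(f,f), at(b,a), linked(a), linked(b), linked(f), near(a)}
4. swap(b,a)  →  {above(a,a), above(a,b), above(b,a), above(b,f), above(f,f), at(a,b), linked(a), linked(b), linked(f), near(a)}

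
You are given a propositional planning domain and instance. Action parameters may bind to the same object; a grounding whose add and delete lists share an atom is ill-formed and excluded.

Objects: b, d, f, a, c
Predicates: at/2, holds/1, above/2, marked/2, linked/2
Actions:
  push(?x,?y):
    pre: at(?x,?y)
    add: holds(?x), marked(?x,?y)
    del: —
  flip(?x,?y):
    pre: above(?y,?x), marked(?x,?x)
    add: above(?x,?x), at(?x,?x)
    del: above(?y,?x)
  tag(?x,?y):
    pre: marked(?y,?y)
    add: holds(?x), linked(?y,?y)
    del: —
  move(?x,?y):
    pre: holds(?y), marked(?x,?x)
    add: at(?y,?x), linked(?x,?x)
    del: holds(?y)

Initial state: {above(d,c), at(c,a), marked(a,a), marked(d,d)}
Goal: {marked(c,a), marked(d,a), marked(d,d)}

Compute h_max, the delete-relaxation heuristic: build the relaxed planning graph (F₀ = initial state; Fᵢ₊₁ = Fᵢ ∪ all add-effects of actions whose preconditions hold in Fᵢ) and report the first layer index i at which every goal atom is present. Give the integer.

F0 = init (4 atoms)
F1 = F0 ∪ {holds(a), holds(b), holds(c), holds(d), holds(f), linked(a,a), linked(d,d), marked(c,a)}  (12 atoms)
F2 = F1 ∪ {at(a,a), at(a,d), at(b,a), at(b,d), at(c,d), at(d,a), at(d,d), at(f,a), at(f,d)}  (21 atoms)
F3 = F2 ∪ {marked(a,d), marked(b,a), marked(b,d), marked(c,d), marked(d,a), marked(f,a), marked(f,d)}  (28 atoms)
goal ⊆ F3  ⇒  h_max = 3

3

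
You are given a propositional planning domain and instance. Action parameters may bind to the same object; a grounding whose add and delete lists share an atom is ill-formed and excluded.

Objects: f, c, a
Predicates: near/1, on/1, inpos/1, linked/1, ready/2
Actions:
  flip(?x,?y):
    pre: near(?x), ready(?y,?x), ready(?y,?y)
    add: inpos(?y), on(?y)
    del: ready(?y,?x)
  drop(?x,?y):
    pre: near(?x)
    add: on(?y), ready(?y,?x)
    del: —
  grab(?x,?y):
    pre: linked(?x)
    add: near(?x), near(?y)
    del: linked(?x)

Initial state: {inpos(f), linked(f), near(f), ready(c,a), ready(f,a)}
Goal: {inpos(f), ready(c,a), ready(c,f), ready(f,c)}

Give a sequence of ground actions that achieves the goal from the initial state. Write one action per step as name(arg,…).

1. drop(f,c)  →  {inpos(f), linked(f), near(f), on(c), ready(c,a), ready(c,f), ready(f,a)}
2. grab(f,c)  →  {inpos(f), near(c), near(f), on(c), ready(c,a), ready(c,f), ready(f,a)}
3. drop(c,f)  →  {inpos(f), near(c), near(f), on(c), on(f), ready(c,a), ready(c,f), ready(f,a), ready(f,c)}

drop(f,c); grab(f,c); drop(c,f)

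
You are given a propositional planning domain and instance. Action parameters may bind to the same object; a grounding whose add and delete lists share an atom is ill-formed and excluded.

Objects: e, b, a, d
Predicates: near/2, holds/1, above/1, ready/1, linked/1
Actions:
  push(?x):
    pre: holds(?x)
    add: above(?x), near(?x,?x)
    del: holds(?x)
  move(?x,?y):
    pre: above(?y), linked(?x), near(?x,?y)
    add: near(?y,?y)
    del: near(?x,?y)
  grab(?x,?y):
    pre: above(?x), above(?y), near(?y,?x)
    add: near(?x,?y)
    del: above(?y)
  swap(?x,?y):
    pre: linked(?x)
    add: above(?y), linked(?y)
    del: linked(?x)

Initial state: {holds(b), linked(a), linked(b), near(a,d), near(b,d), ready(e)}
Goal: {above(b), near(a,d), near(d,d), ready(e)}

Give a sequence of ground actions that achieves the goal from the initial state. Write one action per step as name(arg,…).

1. push(b)  →  {above(b), linked(a), linked(b), near(a,d), near(b,b), near(b,d), ready(e)}
2. swap(a,d)  →  {above(b), above(d), linked(b), linked(d), near(a,d), near(b,b), near(b,d), ready(e)}
3. move(b,d)  →  {above(b), above(d), linked(b), linked(d), near(a,d), near(b,b), near(d,d), ready(e)}

push(b); swap(a,d); move(b,d)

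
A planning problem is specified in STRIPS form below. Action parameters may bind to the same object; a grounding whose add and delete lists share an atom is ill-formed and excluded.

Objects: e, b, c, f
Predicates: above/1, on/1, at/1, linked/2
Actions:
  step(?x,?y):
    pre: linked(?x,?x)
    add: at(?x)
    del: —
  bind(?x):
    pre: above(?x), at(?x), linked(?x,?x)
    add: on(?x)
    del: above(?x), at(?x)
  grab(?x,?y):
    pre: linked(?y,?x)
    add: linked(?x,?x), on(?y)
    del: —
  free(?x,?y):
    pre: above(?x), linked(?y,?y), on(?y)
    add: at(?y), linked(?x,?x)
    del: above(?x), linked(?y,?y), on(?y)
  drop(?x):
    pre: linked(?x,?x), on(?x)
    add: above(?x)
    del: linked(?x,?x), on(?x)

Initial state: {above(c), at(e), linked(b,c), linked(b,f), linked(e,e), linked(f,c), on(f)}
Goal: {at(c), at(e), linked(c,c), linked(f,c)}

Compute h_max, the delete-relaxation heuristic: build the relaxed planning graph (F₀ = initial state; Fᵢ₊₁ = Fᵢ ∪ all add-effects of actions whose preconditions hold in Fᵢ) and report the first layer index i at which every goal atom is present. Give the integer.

2

F0 = init (7 atoms)
F1 = F0 ∪ {linked(c,c), linked(f,f), on(b), on(e)}  (11 atoms)
F2 = F1 ∪ {above(e), above(f), at(c), at(f), on(c)}  (16 atoms)
goal ⊆ F2  ⇒  h_max = 2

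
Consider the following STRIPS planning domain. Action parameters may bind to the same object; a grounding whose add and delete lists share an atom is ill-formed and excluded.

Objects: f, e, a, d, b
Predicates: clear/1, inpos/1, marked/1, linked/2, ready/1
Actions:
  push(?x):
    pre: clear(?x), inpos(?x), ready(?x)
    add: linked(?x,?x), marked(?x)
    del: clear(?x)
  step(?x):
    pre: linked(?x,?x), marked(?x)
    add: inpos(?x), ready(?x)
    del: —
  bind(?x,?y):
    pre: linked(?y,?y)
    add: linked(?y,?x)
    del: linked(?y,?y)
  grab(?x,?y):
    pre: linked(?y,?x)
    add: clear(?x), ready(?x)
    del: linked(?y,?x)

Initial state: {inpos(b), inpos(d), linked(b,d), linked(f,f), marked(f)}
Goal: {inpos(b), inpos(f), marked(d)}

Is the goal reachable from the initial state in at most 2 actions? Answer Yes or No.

No

1. step(f)  →  {inpos(b), inpos(d), inpos(f), linked(b,d), linked(f,f), marked(f), ready(f)}
2. grab(d,b)  →  {clear(d), inpos(b), inpos(d), inpos(f), linked(f,f), marked(f), ready(d), ready(f)}
3. push(d)  →  {inpos(b), inpos(d), inpos(f), linked(d,d), linked(f,f), marked(d), marked(f), ready(d), ready(f)}
optimal plan length = 3; 3 > 2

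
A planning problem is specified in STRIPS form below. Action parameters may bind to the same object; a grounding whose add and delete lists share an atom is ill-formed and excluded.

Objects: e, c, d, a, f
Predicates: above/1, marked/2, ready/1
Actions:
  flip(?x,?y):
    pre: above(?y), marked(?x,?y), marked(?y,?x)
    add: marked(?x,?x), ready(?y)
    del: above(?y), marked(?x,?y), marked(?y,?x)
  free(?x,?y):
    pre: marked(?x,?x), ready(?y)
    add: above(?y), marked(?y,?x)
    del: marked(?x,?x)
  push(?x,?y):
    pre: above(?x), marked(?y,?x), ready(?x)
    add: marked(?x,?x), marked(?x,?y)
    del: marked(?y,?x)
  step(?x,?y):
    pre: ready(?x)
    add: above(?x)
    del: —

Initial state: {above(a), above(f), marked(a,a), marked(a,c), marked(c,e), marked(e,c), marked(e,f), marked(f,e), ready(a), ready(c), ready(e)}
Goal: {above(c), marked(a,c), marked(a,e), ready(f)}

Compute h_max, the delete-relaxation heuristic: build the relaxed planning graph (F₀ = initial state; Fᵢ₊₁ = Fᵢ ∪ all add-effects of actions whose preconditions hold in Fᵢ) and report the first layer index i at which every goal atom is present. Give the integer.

F0 = init (11 atoms)
F1 = F0 ∪ {above(c), above(e), marked(c,a), marked(e,a), marked(e,e), ready(f)}  (17 atoms)
F2 = F1 ∪ {marked(a,e), marked(c,c), marked(f,a), marked(f,f)}  (21 atoms)
goal ⊆ F2  ⇒  h_max = 2

2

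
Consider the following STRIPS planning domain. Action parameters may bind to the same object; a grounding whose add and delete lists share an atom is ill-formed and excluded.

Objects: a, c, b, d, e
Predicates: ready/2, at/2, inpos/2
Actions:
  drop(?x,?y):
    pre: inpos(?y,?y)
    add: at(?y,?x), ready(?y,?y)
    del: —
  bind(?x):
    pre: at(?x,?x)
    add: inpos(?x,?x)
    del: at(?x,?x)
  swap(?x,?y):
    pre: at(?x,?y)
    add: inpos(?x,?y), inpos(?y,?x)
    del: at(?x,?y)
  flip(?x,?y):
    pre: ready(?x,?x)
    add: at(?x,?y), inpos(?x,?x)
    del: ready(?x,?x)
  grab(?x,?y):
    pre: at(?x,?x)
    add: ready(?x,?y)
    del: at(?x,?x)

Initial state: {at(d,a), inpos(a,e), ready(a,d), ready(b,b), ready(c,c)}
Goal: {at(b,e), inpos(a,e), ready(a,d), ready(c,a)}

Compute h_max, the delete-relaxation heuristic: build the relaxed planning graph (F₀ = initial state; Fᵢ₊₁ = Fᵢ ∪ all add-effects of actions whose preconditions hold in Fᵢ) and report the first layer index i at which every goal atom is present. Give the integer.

2

F0 = init (5 atoms)
F1 = F0 ∪ {at(b,a), at(b,b), at(b,c), at(b,d), at(b,e), at(c,a), at(c,b), at(c,c), at(c,d), at(c,e), inpos(a,d), inpos(b,b), inpos(c,c), inpos(d,a)}  (19 atoms)
F2 = F1 ∪ {inpos(a,b), inpos(a,c), inpos(b,a), inpos(b,c), inpos(b,d), inpos(b,e), inpos(c,a), inpos(c,b), inpos(c,d), inpos(c,e), inpos(d,b), inpos(d,c), inpos(e,b), inpos(e,c), ready(b,a), ready(b,c), ready(b,d), ready(b,e), ready(c,a), ready(c,b), ready(c,d), ready(c,e)}  (41 atoms)
goal ⊆ F2  ⇒  h_max = 2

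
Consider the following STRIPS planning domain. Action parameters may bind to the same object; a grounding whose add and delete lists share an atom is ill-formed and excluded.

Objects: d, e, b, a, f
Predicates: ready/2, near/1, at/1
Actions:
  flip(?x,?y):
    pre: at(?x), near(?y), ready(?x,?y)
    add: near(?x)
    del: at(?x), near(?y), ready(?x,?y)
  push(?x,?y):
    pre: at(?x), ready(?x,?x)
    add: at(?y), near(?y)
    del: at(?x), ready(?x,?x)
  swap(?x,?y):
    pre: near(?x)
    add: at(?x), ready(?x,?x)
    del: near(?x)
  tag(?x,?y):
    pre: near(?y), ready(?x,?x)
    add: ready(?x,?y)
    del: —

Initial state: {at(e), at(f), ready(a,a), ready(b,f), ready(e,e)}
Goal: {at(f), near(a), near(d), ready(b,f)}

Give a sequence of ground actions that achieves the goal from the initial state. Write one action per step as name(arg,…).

push(e,a); push(a,d)

1. push(e,a)  →  {at(a), at(f), near(a), ready(a,a), ready(b,f)}
2. push(a,d)  →  {at(d), at(f), near(a), near(d), ready(b,f)}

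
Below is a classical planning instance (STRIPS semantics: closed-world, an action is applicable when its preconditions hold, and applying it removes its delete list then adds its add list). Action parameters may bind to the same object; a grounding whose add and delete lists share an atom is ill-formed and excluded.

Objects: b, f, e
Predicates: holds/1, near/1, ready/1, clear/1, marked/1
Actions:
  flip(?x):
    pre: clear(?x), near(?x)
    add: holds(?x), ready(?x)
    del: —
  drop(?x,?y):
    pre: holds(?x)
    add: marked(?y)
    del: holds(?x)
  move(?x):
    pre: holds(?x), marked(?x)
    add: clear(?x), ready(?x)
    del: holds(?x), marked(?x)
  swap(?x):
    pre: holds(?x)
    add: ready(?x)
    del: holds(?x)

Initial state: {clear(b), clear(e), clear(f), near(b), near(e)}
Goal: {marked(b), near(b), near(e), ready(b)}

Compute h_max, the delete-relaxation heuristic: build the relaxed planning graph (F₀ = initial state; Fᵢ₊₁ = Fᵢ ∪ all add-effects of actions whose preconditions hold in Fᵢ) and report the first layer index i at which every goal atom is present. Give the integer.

F0 = init (5 atoms)
F1 = F0 ∪ {holds(b), holds(e), ready(b), ready(e)}  (9 atoms)
F2 = F1 ∪ {marked(b), marked(e), marked(f)}  (12 atoms)
goal ⊆ F2  ⇒  h_max = 2

2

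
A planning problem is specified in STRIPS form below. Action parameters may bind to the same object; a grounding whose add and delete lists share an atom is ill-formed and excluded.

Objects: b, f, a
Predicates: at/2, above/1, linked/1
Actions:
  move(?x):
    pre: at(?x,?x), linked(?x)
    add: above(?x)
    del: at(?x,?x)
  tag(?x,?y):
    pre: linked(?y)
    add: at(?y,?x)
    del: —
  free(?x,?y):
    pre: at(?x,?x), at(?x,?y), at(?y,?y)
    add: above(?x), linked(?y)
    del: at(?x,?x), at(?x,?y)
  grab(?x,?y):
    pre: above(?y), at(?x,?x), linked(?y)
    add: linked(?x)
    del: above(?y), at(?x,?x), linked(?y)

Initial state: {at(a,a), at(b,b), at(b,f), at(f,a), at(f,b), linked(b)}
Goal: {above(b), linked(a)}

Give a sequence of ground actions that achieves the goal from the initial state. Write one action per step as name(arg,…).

move(b); free(a,a)

1. move(b)  →  {above(b), at(a,a), at(b,f), at(f,a), at(f,b), linked(b)}
2. free(a,a)  →  {above(a), above(b), at(b,f), at(f,a), at(f,b), linked(a), linked(b)}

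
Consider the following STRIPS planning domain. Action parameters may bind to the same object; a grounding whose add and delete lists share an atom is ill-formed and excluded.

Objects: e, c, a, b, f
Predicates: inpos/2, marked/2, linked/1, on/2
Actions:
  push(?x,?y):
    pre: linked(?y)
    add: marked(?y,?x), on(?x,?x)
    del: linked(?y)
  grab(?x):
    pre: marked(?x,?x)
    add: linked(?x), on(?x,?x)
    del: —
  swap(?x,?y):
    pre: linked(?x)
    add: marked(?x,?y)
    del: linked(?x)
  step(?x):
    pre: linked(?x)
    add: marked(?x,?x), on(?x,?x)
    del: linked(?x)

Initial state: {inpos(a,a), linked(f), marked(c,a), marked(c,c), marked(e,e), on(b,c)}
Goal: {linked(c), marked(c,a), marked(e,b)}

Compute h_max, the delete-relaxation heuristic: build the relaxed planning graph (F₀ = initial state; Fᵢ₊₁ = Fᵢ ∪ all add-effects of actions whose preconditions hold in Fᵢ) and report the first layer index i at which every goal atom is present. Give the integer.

F0 = init (6 atoms)
F1 = F0 ∪ {linked(c), linked(e), marked(f,a), marked(f,b), marked(f,c), marked(f,e), marked(f,f), on(a,a), on(b,b), on(c,c), on(e,e), on(f,f)}  (18 atoms)
F2 = F1 ∪ {marked(c,b), marked(c,e), marked(c,f), marked(e,a), marked(e,b), marked(e,c), marked(e,f)}  (25 atoms)
goal ⊆ F2  ⇒  h_max = 2

2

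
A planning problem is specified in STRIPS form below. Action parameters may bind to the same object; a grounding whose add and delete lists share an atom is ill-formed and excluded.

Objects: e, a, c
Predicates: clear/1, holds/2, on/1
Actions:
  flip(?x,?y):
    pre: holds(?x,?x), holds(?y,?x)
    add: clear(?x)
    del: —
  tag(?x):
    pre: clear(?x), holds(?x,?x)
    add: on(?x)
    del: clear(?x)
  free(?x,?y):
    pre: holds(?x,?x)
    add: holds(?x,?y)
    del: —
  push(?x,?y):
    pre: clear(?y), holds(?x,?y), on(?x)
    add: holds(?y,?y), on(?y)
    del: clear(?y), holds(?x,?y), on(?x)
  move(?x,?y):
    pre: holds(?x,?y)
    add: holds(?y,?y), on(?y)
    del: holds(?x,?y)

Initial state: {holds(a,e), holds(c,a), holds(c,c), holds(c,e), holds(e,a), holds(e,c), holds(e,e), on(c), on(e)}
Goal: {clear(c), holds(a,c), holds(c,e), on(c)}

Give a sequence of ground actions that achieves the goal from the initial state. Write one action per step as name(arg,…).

1. flip(c,e)  →  {clear(c), holds(a,e), holds(c,a), holds(c,c), holds(c,e), holds(e,a), holds(e,c), holds(e,e), on(c), on(e)}
2. move(e,a)  →  {clear(c), holds(a,a), holds(a,e), holds(c,a), holds(c,c), holds(c,e), holds(e,c), holds(e,e), on(a), on(c), on(e)}
3. free(a,c)  →  {clear(c), holds(a,a), holds(a,c), holds(a,e), holds(c,a), holds(c,c), holds(c,e), holds(e,c), holds(e,e), on(a), on(c), on(e)}

flip(c,e); move(e,a); free(a,c)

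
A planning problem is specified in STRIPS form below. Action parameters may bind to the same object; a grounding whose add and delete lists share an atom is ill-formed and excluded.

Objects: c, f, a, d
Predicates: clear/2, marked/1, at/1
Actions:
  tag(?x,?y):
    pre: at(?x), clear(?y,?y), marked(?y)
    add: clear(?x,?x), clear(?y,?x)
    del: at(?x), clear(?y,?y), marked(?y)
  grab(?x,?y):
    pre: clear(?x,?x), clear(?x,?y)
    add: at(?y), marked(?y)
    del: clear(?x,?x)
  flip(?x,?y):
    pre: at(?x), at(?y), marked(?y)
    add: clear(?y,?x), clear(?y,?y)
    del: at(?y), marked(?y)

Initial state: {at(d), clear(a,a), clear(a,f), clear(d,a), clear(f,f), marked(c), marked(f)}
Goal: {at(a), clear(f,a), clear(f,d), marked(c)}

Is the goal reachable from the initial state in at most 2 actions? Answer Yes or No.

1. tag(d,f)  →  {clear(a,a), clear(a,f), clear(d,a), clear(d,d), clear(f,d), marked(c)}
2. grab(a,f)  →  {at(f), clear(a,f), clear(d,a), clear(d,d), clear(f,d), marked(c), marked(f)}
3. grab(d,a)  →  {at(a), at(f), clear(a,f), clear(d,a), clear(f,d), marked(a), marked(c), marked(f)}
4. flip(a,f)  →  {at(a), clear(a,f), clear(d,a), clear(f,a), clear(f,d), clear(f,f), marked(a), marked(c)}
optimal plan length = 4; 4 > 2

No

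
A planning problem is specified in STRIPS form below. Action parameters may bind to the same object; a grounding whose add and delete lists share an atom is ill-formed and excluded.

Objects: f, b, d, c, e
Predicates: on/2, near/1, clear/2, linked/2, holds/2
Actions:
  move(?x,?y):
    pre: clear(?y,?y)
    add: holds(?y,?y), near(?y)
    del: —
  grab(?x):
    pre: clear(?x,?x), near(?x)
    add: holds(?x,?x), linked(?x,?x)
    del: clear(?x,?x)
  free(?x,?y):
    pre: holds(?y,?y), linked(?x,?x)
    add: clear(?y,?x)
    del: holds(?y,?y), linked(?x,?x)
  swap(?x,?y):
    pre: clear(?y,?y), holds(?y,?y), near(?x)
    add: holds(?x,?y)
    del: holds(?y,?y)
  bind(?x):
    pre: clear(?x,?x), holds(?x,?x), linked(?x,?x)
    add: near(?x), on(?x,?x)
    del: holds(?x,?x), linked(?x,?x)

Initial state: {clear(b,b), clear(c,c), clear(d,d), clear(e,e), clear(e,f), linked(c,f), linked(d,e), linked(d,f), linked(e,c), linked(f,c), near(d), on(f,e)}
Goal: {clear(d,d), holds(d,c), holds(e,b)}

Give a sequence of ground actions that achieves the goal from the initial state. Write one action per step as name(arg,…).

1. move(f,b)  →  {clear(b,b), clear(c,c), clear(d,d), clear(e,e), clear(e,f), holds(b,b), linked(c,f), linked(d,e), linked(d,f), linked(e,c), linked(f,c), near(b), near(d), on(f,e)}
2. move(f,c)  →  {clear(b,b), clear(c,c), clear(d,d), clear(e,e), clear(e,f), holds(b,b), holds(c,c), linked(c,f), linked(d,e), linked(d,f), linked(e,c), linked(f,c), near(b), near(c), near(d), on(f,e)}
3. move(f,e)  →  {clear(b,b), clear(c,c), clear(d,d), clear(e,e), clear(e,f), holds(b,b), holds(c,c), holds(e,e), linked(c,f), linked(d,e), linked(d,f), linked(e,c), linked(f,c), near(b), near(c), near(d), near(e), on(f,e)}
4. swap(d,c)  →  {clear(b,b), clear(c,c), clear(d,d), clear(e,e), clear(e,f), holds(b,b), holds(d,c), holds(e,e), linked(c,f), linked(d,e), linked(d,f), linked(e,c), linked(f,c), near(b), near(c), near(d), near(e), on(f,e)}
5. swap(e,b)  →  {clear(b,b), clear(c,c), clear(d,d), clear(e,e), clear(e,f), holds(d,c), holds(e,b), holds(e,e), linked(c,f), linked(d,e), linked(d,f), linked(e,c), linked(f,c), near(b), near(c), near(d), near(e), on(f,e)}

move(f,b); move(f,c); move(f,e); swap(d,c); swap(e,b)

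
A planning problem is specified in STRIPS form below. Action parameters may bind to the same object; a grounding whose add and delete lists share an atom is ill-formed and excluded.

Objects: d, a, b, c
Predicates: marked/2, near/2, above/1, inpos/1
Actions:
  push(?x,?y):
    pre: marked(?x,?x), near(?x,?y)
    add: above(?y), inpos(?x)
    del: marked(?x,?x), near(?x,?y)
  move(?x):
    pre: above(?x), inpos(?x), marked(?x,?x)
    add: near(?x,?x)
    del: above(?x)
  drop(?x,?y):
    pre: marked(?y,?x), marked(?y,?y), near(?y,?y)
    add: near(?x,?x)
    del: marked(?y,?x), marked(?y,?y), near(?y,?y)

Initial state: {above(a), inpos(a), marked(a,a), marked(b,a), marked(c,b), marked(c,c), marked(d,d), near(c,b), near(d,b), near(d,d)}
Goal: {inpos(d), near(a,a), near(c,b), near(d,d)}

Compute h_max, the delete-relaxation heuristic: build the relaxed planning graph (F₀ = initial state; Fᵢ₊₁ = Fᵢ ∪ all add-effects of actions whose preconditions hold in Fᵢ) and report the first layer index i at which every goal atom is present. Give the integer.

1

F0 = init (10 atoms)
F1 = F0 ∪ {above(b), above(d), inpos(c), inpos(d), near(a,a)}  (15 atoms)
goal ⊆ F1  ⇒  h_max = 1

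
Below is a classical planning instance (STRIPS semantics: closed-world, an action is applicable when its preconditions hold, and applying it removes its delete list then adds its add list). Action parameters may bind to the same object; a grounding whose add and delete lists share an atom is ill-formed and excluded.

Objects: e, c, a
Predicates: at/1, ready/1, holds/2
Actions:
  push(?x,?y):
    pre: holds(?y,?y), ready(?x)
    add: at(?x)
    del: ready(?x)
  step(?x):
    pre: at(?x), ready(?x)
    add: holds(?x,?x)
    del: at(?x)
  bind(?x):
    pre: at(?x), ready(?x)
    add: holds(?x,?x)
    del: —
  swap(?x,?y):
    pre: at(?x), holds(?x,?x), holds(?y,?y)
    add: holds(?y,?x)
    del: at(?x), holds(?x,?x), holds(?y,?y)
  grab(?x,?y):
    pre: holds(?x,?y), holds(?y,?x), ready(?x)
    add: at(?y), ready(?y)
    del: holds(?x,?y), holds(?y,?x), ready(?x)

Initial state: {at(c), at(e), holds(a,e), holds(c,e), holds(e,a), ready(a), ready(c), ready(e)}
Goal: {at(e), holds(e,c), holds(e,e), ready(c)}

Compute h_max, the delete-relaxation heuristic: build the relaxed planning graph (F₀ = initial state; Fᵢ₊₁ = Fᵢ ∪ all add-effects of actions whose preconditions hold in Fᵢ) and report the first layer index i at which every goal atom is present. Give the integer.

F0 = init (8 atoms)
F1 = F0 ∪ {at(a), holds(c,c), holds(e,e)}  (11 atoms)
F2 = F1 ∪ {holds(a,a), holds(e,c)}  (13 atoms)
goal ⊆ F2  ⇒  h_max = 2

2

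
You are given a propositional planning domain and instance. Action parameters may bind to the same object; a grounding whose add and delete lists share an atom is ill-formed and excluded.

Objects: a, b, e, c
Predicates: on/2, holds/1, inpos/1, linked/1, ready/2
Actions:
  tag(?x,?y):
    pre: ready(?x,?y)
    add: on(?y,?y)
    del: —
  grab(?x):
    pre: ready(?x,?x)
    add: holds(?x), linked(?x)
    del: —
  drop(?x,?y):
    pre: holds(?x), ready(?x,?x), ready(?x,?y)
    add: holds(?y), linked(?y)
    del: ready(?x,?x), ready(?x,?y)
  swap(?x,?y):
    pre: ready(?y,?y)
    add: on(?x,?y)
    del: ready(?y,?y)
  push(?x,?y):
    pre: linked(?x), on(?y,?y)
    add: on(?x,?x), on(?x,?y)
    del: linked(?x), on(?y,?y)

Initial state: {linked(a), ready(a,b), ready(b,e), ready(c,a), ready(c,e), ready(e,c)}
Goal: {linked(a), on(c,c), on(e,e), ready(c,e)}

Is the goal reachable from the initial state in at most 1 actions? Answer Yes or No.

No

1. tag(b,e)  →  {linked(a), on(e,e), ready(a,b), ready(b,e), ready(c,a), ready(c,e), ready(e,c)}
2. tag(e,c)  →  {linked(a), on(c,c), on(e,e), ready(a,b), ready(b,e), ready(c,a), ready(c,e), ready(e,c)}
optimal plan length = 2; 2 > 1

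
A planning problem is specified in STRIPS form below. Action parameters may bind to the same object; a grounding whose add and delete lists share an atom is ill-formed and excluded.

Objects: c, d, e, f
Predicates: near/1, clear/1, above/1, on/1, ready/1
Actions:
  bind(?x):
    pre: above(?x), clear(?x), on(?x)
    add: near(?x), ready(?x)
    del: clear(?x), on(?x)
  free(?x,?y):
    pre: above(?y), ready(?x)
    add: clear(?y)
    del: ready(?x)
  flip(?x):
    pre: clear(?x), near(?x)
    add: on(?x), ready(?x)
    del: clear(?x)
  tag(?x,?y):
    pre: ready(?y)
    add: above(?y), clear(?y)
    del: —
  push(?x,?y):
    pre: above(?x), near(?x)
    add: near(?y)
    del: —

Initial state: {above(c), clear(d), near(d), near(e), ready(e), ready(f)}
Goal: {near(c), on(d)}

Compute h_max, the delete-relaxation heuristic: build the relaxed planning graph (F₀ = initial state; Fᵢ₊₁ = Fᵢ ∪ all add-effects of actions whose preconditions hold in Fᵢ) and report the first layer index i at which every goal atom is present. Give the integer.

F0 = init (6 atoms)
F1 = F0 ∪ {above(e), above(f), clear(c), clear(e), clear(f), on(d), ready(d)}  (13 atoms)
F2 = F1 ∪ {above(d), near(c), near(f), on(e)}  (17 atoms)
goal ⊆ F2  ⇒  h_max = 2

2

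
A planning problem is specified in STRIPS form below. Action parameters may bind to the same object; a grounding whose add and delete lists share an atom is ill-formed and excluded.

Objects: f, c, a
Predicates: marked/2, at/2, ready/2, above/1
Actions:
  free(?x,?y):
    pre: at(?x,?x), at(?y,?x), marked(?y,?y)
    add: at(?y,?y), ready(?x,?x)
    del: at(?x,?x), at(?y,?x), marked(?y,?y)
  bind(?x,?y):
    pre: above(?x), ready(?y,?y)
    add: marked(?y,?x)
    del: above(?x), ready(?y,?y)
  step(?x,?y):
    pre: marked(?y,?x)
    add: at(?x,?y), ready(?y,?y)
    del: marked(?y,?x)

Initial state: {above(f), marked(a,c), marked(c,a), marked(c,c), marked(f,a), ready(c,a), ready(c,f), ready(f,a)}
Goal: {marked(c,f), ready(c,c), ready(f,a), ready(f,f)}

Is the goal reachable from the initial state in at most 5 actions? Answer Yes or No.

Yes

1. step(c,c)  →  {above(f), at(c,c), marked(a,c), marked(c,a), marked(f,a), ready(c,a), ready(c,c), ready(c,f), ready(f,a)}
2. bind(f,c)  →  {at(c,c), marked(a,c), marked(c,a), marked(c,f), marked(f,a), ready(c,a), ready(c,f), ready(f,a)}
3. step(a,f)  →  {at(a,f), at(c,c), marked(a,c), marked(c,a), marked(c,f), ready(c,a), ready(c,f), ready(f,a), ready(f,f)}
4. step(a,c)  →  {at(a,c), at(a,f), at(c,c), marked(a,c), marked(c,f), ready(c,a), ready(c,c), ready(c,f), ready(f,a), ready(f,f)}
optimal plan length = 4; 4 ≤ 5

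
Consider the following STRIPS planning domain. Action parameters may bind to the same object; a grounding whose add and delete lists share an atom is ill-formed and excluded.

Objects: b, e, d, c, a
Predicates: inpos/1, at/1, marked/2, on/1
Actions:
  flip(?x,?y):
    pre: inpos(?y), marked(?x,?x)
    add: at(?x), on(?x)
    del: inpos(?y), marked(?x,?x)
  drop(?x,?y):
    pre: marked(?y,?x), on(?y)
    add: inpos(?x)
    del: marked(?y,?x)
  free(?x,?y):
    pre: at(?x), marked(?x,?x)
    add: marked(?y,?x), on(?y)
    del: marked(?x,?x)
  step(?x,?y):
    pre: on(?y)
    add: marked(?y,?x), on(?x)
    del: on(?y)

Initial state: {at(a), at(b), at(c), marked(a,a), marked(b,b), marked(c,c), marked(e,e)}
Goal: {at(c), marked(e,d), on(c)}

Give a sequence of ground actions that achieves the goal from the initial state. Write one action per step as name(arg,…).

free(b,e); free(a,c); step(d,e)

1. free(b,e)  →  {at(a), at(b), at(c), marked(a,a), marked(c,c), marked(e,b), marked(e,e), on(e)}
2. free(a,c)  →  {at(a), at(b), at(c), marked(c,a), marked(c,c), marked(e,b), marked(e,e), on(c), on(e)}
3. step(d,e)  →  {at(a), at(b), at(c), marked(c,a), marked(c,c), marked(e,b), marked(e,d), marked(e,e), on(c), on(d)}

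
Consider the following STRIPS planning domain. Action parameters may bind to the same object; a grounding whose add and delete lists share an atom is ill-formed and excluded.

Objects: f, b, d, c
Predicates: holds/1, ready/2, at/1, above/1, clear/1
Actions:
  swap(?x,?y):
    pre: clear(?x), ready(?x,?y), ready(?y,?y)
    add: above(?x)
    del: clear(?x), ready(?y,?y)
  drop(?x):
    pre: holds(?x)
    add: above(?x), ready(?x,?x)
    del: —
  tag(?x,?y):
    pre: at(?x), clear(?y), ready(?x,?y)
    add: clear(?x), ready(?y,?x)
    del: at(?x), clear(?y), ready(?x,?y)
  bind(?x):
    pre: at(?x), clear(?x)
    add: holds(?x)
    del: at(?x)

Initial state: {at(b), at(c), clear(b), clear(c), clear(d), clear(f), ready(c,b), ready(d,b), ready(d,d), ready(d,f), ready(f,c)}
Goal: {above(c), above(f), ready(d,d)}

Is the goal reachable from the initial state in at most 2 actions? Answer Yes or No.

1. bind(c)  →  {at(b), clear(b), clear(c), clear(d), clear(f), holds(c), ready(c,b), ready(d,b), ready(d,d), ready(d,f), ready(f,c)}
2. drop(c)  →  {above(c), at(b), clear(b), clear(c), clear(d), clear(f), holds(c), ready(c,b), ready(c,c), ready(d,b), ready(d,d), ready(d,f), ready(f,c)}
3. swap(f,c)  →  {above(c), above(f), at(b), clear(b), clear(c), clear(d), holds(c), ready(c,b), ready(d,b), ready(d,d), ready(d,f), ready(f,c)}
optimal plan length = 3; 3 > 2

No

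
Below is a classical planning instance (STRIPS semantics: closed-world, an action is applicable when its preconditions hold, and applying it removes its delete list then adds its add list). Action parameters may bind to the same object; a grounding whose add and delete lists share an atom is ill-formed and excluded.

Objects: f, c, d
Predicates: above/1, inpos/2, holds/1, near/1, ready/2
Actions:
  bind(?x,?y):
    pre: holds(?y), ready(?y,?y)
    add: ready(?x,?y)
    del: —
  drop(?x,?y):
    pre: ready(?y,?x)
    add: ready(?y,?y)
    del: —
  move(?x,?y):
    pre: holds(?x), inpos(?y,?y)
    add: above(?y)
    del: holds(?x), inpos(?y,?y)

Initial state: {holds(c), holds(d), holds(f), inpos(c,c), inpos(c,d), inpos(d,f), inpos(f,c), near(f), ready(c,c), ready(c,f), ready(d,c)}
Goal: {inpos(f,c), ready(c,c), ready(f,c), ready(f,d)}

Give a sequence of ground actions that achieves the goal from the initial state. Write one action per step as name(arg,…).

bind(f,c); drop(c,d); bind(f,d)

1. bind(f,c)  →  {holds(c), holds(d), holds(f), inpos(c,c), inpos(c,d), inpos(d,f), inpos(f,c), near(f), ready(c,c), ready(c,f), ready(d,c), ready(f,c)}
2. drop(c,d)  →  {holds(c), holds(d), holds(f), inpos(c,c), inpos(c,d), inpos(d,f), inpos(f,c), near(f), ready(c,c), ready(c,f), ready(d,c), ready(d,d), ready(f,c)}
3. bind(f,d)  →  {holds(c), holds(d), holds(f), inpos(c,c), inpos(c,d), inpos(d,f), inpos(f,c), near(f), ready(c,c), ready(c,f), ready(d,c), ready(d,d), ready(f,c), ready(f,d)}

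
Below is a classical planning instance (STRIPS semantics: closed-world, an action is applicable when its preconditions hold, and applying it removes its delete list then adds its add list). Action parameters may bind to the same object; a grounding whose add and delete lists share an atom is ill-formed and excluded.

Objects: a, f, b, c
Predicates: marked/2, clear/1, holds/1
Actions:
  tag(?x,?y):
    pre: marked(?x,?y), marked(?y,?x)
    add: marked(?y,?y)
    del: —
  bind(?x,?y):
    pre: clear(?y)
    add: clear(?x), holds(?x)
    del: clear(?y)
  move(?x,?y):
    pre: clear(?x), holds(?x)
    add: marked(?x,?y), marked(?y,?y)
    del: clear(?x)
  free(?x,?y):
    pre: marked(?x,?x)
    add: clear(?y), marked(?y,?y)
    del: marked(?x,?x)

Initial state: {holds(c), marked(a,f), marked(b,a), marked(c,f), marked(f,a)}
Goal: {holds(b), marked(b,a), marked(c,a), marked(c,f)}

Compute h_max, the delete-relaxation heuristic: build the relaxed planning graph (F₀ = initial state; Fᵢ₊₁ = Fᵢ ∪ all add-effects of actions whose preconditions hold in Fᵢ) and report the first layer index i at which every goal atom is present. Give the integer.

F0 = init (5 atoms)
F1 = F0 ∪ {marked(a,a), marked(f,f)}  (7 atoms)
F2 = F1 ∪ {clear(a), clear(b), clear(c), clear(f), marked(b,b), marked(c,c)}  (13 atoms)
F3 = F2 ∪ {holds(a), holds(b), holds(f), marked(c,a), marked(c,b)}  (18 atoms)
goal ⊆ F3  ⇒  h_max = 3

3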